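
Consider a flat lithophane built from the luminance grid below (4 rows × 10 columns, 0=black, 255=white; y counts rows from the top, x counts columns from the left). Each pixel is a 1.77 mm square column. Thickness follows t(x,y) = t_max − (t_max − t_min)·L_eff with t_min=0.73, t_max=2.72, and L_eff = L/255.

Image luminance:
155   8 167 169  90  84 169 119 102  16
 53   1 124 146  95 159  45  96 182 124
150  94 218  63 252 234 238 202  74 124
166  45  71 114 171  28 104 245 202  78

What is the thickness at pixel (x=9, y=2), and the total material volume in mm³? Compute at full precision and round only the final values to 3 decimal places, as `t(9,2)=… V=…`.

span = t_max - t_min = 2.72 - 0.73 = 1.990
L(9,2) = 124, L_eff = 124/255 = 0.486275
t(9,2) = 2.72 - 1.990·0.486275 = 1.752
Σt over all 4·10 pixels = 594659/8500 ≈ 69.9598824
V = pitch²·Σt = 1.77²·594659/8500 = 219.177

t(9,2)=1.752 V=219.177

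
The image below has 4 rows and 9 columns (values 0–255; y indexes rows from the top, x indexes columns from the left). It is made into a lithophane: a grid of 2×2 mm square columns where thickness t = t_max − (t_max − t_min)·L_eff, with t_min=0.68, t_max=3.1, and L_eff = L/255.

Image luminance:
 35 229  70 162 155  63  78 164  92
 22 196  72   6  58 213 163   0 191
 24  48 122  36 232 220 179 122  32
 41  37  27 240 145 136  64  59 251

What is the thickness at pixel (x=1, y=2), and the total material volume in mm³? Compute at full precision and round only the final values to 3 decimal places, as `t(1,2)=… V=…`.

span = t_max - t_min = 3.1 - 0.68 = 2.420
L(1,2) = 48, L_eff = 48/255 = 0.188235
t(1,2) = 3.1 - 2.420·0.188235 = 2.644
Σt over all 4·9 pixels = 156806/2125 ≈ 73.7910588
V = pitch²·Σt = 2²·156806/2125 = 295.164

t(1,2)=2.644 V=295.164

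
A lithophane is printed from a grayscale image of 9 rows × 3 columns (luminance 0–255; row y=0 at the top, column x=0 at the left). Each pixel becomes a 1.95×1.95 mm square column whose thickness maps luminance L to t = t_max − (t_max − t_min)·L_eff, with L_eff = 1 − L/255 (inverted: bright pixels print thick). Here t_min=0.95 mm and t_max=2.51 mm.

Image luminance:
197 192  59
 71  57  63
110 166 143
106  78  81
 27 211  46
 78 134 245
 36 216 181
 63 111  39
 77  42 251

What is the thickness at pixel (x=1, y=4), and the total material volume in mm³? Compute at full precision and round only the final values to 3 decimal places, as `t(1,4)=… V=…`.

span = t_max - t_min = 2.51 - 0.95 = 1.560
L(1,4) = 211, L_eff = 1 - 211/255 = 0.172549 (inverted)
t(1,4) = 2.51 - 1.560·0.172549 = 2.241
Σt over all 9·3 pixels = 75637/1700 ≈ 44.4923529
V = pitch²·Σt = 1.95²·75637/1700 = 169.182

t(1,4)=2.241 V=169.182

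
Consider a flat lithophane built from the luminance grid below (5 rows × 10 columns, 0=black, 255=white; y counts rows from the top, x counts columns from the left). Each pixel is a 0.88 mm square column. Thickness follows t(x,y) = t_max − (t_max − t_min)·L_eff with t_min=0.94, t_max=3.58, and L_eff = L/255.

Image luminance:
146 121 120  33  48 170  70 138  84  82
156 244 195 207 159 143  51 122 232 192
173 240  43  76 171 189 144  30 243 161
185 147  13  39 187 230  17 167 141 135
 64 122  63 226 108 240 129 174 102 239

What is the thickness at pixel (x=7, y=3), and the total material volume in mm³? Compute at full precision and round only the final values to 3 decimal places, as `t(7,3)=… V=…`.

span = t_max - t_min = 3.58 - 0.94 = 2.640
L(7,3) = 167, L_eff = 167/255 = 0.654902
t(7,3) = 3.58 - 2.640·0.654902 = 1.851
Σt over all 5·10 pixels = 228333/2125 ≈ 107.4508235
V = pitch²·Σt = 0.88²·228333/2125 = 83.210

t(7,3)=1.851 V=83.210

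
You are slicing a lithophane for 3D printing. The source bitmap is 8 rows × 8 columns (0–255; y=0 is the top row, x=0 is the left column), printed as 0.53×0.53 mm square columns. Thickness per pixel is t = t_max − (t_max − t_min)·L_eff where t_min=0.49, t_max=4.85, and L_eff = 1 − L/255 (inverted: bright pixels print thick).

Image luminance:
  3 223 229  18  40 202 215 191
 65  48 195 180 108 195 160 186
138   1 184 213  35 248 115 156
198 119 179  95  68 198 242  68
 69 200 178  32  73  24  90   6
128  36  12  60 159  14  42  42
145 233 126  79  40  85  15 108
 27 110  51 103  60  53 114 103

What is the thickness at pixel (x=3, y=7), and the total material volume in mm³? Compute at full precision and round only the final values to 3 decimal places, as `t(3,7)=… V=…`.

t(3,7)=2.251 V=43.063

span = t_max - t_min = 4.85 - 0.49 = 4.360
L(3,7) = 103, L_eff = 1 - 103/255 = 0.596078 (inverted)
t(3,7) = 4.85 - 4.360·0.596078 = 2.251
Σt over all 8·8 pixels = 977308/6375 ≈ 153.3032157
V = pitch²·Σt = 0.53²·977308/6375 = 43.063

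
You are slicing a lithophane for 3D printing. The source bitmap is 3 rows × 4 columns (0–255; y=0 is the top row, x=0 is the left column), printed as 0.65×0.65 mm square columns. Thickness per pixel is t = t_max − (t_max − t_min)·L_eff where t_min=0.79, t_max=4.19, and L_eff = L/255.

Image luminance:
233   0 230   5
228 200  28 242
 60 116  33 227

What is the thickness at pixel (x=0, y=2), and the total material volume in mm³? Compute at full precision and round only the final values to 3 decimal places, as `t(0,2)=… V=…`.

t(0,2)=3.390 V=12.219

span = t_max - t_min = 4.19 - 0.79 = 3.400
L(0,2) = 60, L_eff = 60/255 = 0.235294
t(0,2) = 4.19 - 3.400·0.235294 = 3.390
Σt over all 3·4 pixels = 28.92
V = pitch²·Σt = 0.65²·28.92 = 12.219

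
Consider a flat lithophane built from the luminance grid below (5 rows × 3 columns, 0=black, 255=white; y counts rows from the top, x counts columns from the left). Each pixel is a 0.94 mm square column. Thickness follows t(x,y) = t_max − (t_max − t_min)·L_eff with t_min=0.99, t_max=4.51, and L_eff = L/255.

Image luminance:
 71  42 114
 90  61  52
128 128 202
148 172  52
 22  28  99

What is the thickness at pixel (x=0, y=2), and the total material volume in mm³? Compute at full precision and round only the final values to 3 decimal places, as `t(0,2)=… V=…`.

t(0,2)=2.743 V=42.590

span = t_max - t_min = 4.51 - 0.99 = 3.520
L(0,2) = 128, L_eff = 128/255 = 0.501961
t(0,2) = 4.51 - 3.520·0.501961 = 2.743
Σt over all 5·3 pixels = 1229107/25500 ≈ 48.2002745
V = pitch²·Σt = 0.94²·1229107/25500 = 42.590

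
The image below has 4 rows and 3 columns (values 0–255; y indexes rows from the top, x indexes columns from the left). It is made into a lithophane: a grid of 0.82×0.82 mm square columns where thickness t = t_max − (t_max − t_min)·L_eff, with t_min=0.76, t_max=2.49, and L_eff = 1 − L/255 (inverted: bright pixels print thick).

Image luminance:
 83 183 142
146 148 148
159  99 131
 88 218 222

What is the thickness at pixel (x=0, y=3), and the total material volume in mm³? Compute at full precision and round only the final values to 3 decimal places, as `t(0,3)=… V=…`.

t(0,3)=1.357 V=14.193

span = t_max - t_min = 2.49 - 0.76 = 1.730
L(0,3) = 88, L_eff = 1 - 88/255 = 0.654902 (inverted)
t(0,3) = 2.49 - 1.730·0.654902 = 1.357
Σt over all 4·3 pixels = 179417/8500 ≈ 21.1078824
V = pitch²·Σt = 0.82²·179417/8500 = 14.193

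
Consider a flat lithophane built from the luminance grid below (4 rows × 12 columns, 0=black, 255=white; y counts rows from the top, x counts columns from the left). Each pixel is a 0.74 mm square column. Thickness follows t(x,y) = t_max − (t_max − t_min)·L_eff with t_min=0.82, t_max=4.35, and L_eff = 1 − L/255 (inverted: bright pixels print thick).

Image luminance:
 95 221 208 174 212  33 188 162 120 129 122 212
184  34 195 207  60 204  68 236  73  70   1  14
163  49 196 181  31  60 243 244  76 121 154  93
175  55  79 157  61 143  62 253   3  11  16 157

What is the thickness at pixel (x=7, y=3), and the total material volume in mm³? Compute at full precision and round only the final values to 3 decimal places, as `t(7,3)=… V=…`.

t(7,3)=4.322 V=67.074

span = t_max - t_min = 4.35 - 0.82 = 3.530
L(7,3) = 253, L_eff = 1 - 253/255 = 0.007843 (inverted)
t(7,3) = 4.35 - 3.530·0.007843 = 4.322
Σt over all 4·12 pixels = 624689/5100 ≈ 122.4880392
V = pitch²·Σt = 0.74²·624689/5100 = 67.074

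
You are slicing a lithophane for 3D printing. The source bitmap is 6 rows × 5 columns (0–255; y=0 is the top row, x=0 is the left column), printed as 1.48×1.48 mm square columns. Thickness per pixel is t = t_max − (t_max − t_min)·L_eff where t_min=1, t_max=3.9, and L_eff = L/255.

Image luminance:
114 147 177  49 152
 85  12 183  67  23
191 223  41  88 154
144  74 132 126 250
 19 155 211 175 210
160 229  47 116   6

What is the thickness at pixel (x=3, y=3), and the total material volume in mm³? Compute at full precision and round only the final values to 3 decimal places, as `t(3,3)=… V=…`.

span = t_max - t_min = 3.9 - 1 = 2.900
L(3,3) = 126, L_eff = 126/255 = 0.494118
t(3,3) = 3.9 - 2.900·0.494118 = 2.467
Σt over all 6·5 pixels = 18931/255 ≈ 74.2392157
V = pitch²·Σt = 1.48²·18931/255 = 162.614

t(3,3)=2.467 V=162.614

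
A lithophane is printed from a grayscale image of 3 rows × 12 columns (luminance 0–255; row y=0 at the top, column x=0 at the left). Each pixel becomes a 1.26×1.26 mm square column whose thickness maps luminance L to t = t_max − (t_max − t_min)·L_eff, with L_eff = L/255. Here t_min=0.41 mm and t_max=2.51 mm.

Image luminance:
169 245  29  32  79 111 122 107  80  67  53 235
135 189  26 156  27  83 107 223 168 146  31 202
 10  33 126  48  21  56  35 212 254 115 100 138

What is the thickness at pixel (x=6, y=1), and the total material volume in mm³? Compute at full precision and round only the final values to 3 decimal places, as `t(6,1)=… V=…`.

t(6,1)=1.629 V=91.550

span = t_max - t_min = 2.51 - 0.41 = 2.100
L(6,1) = 107, L_eff = 107/255 = 0.419608
t(6,1) = 2.51 - 2.100·0.419608 = 1.629
Σt over all 3·12 pixels = 24508/425 ≈ 57.6658824
V = pitch²·Σt = 1.26²·24508/425 = 91.550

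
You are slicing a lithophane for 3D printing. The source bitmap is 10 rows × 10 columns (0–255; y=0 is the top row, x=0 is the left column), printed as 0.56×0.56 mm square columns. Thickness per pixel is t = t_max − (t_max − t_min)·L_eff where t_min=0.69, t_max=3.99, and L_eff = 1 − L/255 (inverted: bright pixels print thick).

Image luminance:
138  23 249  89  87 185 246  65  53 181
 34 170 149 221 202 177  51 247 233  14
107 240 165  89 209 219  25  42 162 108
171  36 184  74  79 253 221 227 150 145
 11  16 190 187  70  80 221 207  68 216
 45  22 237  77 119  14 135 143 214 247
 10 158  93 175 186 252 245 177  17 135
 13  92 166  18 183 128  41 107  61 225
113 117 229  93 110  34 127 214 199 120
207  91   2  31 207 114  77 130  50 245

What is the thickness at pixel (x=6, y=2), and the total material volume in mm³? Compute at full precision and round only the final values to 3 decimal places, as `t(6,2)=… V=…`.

span = t_max - t_min = 3.99 - 0.69 = 3.300
L(6,2) = 25, L_eff = 1 - 25/255 = 0.901961 (inverted)
t(6,2) = 3.99 - 3.300·0.901961 = 1.014
Σt over all 10·10 pixels = 204191/850 ≈ 240.2247059
V = pitch²·Σt = 0.56²·204191/850 = 75.334

t(6,2)=1.014 V=75.334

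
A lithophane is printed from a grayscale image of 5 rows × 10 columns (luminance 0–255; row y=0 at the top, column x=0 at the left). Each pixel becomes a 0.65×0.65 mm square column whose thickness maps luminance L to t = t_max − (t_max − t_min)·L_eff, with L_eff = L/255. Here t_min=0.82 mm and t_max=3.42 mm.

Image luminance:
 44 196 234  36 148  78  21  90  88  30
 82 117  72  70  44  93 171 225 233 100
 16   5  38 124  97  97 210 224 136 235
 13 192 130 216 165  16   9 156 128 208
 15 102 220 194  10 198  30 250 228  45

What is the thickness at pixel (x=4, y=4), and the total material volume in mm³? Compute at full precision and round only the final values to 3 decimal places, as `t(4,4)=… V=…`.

t(4,4)=3.318 V=46.922

span = t_max - t_min = 3.42 - 0.82 = 2.600
L(4,4) = 10, L_eff = 10/255 = 0.039216
t(4,4) = 3.42 - 2.600·0.039216 = 3.318
Σt over all 5·10 pixels = 141598/1275 ≈ 111.0572549
V = pitch²·Σt = 0.65²·141598/1275 = 46.922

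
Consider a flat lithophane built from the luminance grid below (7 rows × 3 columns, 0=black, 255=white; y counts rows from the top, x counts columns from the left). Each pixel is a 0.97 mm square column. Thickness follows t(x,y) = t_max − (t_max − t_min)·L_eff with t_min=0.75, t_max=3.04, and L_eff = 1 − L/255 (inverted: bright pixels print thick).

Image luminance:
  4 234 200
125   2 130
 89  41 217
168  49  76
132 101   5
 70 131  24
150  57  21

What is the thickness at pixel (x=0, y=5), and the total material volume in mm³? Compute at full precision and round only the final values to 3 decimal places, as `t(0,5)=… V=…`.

span = t_max - t_min = 3.04 - 0.75 = 2.290
L(0,5) = 70, L_eff = 1 - 70/255 = 0.725490 (inverted)
t(0,5) = 3.04 - 2.290·0.725490 = 1.379
Σt over all 7·3 pixels = 865579/25500 ≈ 33.9442745
V = pitch²·Σt = 0.97²·865579/25500 = 31.938

t(0,5)=1.379 V=31.938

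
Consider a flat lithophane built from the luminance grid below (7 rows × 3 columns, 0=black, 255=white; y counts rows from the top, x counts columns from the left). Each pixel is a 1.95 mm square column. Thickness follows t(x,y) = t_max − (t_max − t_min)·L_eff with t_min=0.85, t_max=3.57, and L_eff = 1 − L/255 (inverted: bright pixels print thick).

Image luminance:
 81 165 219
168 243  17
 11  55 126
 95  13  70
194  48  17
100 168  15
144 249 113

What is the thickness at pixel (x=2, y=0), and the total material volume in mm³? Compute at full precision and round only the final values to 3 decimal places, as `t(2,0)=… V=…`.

t(2,0)=3.186 V=161.609

span = t_max - t_min = 3.57 - 0.85 = 2.720
L(2,0) = 219, L_eff = 1 - 219/255 = 0.141176 (inverted)
t(2,0) = 3.57 - 2.720·0.141176 = 3.186
Σt over all 7·3 pixels = 63751/1500 ≈ 42.5006667
V = pitch²·Σt = 1.95²·63751/1500 = 161.609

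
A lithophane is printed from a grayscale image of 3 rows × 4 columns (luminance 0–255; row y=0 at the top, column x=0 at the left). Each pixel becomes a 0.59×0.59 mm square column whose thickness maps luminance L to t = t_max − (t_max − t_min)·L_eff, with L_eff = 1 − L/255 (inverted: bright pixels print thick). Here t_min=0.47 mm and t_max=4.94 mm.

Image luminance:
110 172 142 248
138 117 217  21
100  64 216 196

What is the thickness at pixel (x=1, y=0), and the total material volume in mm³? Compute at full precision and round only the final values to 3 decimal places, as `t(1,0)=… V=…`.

span = t_max - t_min = 4.94 - 0.47 = 4.470
L(1,0) = 172, L_eff = 1 - 172/255 = 0.325490 (inverted)
t(1,0) = 4.94 - 4.470·0.325490 = 3.485
Σt over all 3·4 pixels = 307349/8500 ≈ 36.1587059
V = pitch²·Σt = 0.59²·307349/8500 = 12.587

t(1,0)=3.485 V=12.587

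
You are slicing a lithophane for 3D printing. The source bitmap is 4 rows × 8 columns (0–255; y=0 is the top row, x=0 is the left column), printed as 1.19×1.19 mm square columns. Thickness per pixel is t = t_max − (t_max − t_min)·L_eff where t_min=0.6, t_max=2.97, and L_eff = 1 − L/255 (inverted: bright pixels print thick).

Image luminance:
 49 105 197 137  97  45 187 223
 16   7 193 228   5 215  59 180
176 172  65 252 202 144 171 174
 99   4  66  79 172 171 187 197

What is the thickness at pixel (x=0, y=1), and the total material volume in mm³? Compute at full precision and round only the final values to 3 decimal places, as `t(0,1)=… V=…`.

span = t_max - t_min = 2.97 - 0.6 = 2.370
L(0,1) = 16, L_eff = 1 - 16/255 = 0.937255 (inverted)
t(0,1) = 2.97 - 2.370·0.937255 = 0.749
Σt over all 4·8 pixels = 250423/4250 ≈ 58.9230588
V = pitch²·Σt = 1.19²·250423/4250 = 83.441

t(0,1)=0.749 V=83.441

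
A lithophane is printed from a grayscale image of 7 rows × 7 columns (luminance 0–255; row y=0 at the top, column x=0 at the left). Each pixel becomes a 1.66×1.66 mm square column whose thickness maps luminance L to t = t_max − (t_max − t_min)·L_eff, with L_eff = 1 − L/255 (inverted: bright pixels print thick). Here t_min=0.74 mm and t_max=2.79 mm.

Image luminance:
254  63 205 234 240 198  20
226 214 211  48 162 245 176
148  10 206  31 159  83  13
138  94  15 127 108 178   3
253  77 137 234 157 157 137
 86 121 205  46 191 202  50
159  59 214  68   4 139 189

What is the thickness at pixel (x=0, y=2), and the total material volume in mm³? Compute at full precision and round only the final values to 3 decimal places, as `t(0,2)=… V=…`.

span = t_max - t_min = 2.79 - 0.74 = 2.050
L(0,2) = 148, L_eff = 1 - 148/255 = 0.419608 (inverted)
t(0,2) = 2.79 - 2.050·0.419608 = 1.930
Σt over all 7·7 pixels = 22969/255 ≈ 90.0745098
V = pitch²·Σt = 1.66²·22969/255 = 248.209

t(0,2)=1.930 V=248.209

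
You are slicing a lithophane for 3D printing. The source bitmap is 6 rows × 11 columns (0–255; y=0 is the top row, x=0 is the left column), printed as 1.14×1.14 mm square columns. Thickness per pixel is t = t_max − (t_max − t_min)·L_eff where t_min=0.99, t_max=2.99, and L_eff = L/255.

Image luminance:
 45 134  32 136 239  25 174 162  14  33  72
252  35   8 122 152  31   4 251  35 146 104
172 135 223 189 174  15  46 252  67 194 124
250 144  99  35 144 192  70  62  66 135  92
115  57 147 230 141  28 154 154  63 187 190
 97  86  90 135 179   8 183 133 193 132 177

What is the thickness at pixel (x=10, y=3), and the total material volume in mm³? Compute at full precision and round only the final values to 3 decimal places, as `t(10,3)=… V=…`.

t(10,3)=2.268 V=175.276

span = t_max - t_min = 2.99 - 0.99 = 2.000
L(10,3) = 92, L_eff = 92/255 = 0.360784
t(10,3) = 2.99 - 2.000·0.360784 = 2.268
Σt over all 6·11 pixels = 114639/850 ≈ 134.8694118
V = pitch²·Σt = 1.14²·114639/850 = 175.276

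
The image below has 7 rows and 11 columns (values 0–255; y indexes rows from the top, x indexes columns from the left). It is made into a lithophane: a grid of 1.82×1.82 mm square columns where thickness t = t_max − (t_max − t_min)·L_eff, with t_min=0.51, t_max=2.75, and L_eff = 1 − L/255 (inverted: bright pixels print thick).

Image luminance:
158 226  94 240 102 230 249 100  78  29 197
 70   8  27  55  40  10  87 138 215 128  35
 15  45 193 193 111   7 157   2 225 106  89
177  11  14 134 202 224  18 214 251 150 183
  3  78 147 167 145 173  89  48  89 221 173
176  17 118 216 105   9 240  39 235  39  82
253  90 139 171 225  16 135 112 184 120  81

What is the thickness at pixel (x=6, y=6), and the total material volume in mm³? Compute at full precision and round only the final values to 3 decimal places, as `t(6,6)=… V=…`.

t(6,6)=1.696 V=402.777

span = t_max - t_min = 2.75 - 0.51 = 2.240
L(6,6) = 135, L_eff = 1 - 135/255 = 0.470588 (inverted)
t(6,6) = 2.75 - 2.240·0.470588 = 1.696
Σt over all 7·11 pixels = 1033571/8500 ≈ 121.5965882
V = pitch²·Σt = 1.82²·1033571/8500 = 402.777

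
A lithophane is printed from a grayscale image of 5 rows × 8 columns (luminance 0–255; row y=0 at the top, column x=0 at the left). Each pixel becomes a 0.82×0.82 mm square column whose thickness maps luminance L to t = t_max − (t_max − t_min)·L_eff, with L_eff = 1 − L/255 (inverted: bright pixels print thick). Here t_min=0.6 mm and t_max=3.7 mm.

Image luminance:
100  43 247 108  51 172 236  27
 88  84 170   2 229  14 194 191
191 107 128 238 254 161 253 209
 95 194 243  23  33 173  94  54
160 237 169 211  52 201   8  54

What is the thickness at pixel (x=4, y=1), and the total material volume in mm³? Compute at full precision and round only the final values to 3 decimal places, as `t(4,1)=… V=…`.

span = t_max - t_min = 3.7 - 0.6 = 3.100
L(4,1) = 229, L_eff = 1 - 229/255 = 0.101961 (inverted)
t(4,1) = 3.7 - 3.100·0.101961 = 3.384
Σt over all 5·8 pixels = 115819/1275 ≈ 90.8384314
V = pitch²·Σt = 0.82²·115819/1275 = 61.080

t(4,1)=3.384 V=61.080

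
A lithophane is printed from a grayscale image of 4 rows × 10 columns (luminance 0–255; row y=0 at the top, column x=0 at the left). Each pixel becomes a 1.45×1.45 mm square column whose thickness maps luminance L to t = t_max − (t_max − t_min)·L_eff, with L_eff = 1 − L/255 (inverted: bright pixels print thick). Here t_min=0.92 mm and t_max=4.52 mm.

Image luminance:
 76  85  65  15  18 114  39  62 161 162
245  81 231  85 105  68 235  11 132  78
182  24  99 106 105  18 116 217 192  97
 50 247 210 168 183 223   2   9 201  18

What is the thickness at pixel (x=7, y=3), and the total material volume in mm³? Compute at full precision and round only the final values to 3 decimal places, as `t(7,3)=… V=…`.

t(7,3)=1.047 V=211.981

span = t_max - t_min = 4.52 - 0.92 = 3.600
L(7,3) = 9, L_eff = 1 - 9/255 = 0.964706 (inverted)
t(7,3) = 4.52 - 3.600·0.964706 = 1.047
Σt over all 4·10 pixels = 1714/17 ≈ 100.8235294
V = pitch²·Σt = 1.45²·1714/17 = 211.981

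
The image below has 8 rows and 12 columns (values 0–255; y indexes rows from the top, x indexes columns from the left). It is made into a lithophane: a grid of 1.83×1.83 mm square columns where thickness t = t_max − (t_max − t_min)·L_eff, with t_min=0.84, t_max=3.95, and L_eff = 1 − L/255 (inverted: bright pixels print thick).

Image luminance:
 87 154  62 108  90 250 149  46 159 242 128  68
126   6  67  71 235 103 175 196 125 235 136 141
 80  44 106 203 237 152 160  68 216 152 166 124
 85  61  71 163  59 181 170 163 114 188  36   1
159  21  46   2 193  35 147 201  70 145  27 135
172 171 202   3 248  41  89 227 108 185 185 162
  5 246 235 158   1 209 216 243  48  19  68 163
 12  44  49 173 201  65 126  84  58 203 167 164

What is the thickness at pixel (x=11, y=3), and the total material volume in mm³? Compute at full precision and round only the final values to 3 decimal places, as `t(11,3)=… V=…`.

span = t_max - t_min = 3.95 - 0.84 = 3.110
L(11,3) = 1, L_eff = 1 - 1/255 = 0.996078 (inverted)
t(11,3) = 3.95 - 3.110·0.996078 = 0.852
Σt over all 8·12 pixels = 193877/850 ≈ 228.0905882
V = pitch²·Σt = 1.83²·193877/850 = 763.853

t(11,3)=0.852 V=763.853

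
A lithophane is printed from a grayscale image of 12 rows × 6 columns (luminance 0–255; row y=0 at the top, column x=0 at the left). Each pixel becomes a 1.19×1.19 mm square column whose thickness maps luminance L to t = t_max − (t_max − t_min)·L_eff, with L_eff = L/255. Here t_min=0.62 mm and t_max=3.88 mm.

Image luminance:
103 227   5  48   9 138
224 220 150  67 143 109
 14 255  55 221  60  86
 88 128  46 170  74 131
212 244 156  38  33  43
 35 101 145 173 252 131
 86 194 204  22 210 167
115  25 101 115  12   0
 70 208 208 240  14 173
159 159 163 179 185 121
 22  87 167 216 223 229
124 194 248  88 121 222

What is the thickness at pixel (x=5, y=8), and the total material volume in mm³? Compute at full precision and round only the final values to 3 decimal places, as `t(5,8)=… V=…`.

t(5,8)=1.668 V=225.335

span = t_max - t_min = 3.88 - 0.62 = 3.260
L(5,8) = 173, L_eff = 173/255 = 0.678431
t(5,8) = 3.88 - 3.260·0.678431 = 1.668
Σt over all 12·6 pixels = 27051/170 ≈ 159.1235294
V = pitch²·Σt = 1.19²·27051/170 = 225.335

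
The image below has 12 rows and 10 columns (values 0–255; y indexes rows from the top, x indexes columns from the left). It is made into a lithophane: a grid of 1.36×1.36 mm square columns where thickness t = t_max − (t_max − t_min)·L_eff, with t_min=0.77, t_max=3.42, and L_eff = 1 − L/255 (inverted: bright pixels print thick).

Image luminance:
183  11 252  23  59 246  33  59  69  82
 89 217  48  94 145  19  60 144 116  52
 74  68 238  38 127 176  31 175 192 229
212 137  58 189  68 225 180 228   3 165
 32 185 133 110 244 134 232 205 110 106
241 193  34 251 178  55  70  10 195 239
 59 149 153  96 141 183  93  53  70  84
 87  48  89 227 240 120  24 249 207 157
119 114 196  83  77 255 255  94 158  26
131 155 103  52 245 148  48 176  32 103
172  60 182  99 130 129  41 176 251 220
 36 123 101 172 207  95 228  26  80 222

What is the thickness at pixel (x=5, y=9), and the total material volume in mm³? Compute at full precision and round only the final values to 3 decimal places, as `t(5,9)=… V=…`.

t(5,9)=2.308 V=471.140

span = t_max - t_min = 3.42 - 0.77 = 2.650
L(5,9) = 148, L_eff = 1 - 148/255 = 0.419608 (inverted)
t(5,9) = 3.42 - 2.650·0.419608 = 2.308
Σt over all 12·10 pixels = 12991/51 ≈ 254.7254902
V = pitch²·Σt = 1.36²·12991/51 = 471.140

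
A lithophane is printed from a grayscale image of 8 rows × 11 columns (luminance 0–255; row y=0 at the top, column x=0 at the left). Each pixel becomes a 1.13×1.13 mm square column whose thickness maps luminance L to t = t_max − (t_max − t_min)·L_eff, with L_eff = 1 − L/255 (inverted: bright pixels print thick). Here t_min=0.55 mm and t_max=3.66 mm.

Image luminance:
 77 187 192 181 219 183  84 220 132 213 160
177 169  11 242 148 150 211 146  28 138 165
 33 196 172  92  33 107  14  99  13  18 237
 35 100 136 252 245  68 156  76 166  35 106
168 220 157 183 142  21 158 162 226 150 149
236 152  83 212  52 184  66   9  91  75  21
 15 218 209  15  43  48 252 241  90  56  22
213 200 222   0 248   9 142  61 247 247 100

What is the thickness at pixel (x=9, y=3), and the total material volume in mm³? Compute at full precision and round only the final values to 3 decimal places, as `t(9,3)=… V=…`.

span = t_max - t_min = 3.66 - 0.55 = 3.110
L(9,3) = 35, L_eff = 1 - 35/255 = 0.862745 (inverted)
t(9,3) = 3.66 - 3.110·0.862745 = 0.977
Σt over all 8·11 pixels = 1617769/8500 ≈ 190.3257647
V = pitch²·Σt = 1.13²·1617769/8500 = 243.027

t(9,3)=0.977 V=243.027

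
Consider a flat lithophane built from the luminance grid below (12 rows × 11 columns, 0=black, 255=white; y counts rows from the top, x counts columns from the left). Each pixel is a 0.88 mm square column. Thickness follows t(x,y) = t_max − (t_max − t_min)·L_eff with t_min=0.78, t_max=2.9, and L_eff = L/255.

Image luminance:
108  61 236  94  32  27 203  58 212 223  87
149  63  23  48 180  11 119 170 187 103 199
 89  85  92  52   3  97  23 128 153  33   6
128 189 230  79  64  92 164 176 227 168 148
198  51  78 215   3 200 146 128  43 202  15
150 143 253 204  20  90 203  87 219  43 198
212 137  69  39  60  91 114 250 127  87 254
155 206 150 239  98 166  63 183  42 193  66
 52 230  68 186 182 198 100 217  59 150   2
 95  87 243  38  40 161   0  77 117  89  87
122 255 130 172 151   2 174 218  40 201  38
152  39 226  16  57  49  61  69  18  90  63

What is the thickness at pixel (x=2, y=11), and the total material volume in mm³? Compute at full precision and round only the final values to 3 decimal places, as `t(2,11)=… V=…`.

t(2,11)=1.021 V=195.168

span = t_max - t_min = 2.9 - 0.78 = 2.120
L(2,11) = 226, L_eff = 226/255 = 0.886275
t(2,11) = 2.9 - 2.120·0.886275 = 1.021
Σt over all 12·11 pixels = 321332/1275 ≈ 252.0250980
V = pitch²·Σt = 0.88²·321332/1275 = 195.168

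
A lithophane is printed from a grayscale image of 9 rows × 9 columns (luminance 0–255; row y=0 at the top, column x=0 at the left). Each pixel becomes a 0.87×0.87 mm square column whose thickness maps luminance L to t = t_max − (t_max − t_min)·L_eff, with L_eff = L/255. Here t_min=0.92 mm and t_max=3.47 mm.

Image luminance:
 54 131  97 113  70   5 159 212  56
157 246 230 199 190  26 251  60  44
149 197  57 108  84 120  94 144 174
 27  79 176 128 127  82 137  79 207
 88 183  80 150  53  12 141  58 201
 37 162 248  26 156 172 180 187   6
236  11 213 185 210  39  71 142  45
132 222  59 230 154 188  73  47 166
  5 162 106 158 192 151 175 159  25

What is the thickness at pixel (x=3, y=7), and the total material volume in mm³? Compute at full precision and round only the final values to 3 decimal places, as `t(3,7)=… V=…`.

span = t_max - t_min = 3.47 - 0.92 = 2.550
L(3,7) = 230, L_eff = 230/255 = 0.901961
t(3,7) = 3.47 - 2.550·0.901961 = 1.170
Σt over all 9·9 pixels = 179.42
V = pitch²·Σt = 0.87²·179.42 = 135.803

t(3,7)=1.170 V=135.803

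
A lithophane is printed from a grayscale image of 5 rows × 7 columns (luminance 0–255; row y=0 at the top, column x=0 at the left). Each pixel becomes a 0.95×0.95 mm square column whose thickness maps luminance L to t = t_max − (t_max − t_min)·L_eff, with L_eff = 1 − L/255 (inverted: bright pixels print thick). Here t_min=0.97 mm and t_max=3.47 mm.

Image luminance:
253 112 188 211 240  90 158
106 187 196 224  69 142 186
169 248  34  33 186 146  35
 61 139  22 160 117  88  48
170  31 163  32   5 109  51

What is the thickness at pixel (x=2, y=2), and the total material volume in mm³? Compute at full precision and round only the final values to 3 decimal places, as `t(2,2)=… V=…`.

t(2,2)=1.303 V=69.651

span = t_max - t_min = 3.47 - 0.97 = 2.500
L(2,2) = 34, L_eff = 1 - 34/255 = 0.866667 (inverted)
t(2,2) = 3.47 - 2.500·0.866667 = 1.303
Σt over all 5·7 pixels = 78719/1020 ≈ 77.1754902
V = pitch²·Σt = 0.95²·78719/1020 = 69.651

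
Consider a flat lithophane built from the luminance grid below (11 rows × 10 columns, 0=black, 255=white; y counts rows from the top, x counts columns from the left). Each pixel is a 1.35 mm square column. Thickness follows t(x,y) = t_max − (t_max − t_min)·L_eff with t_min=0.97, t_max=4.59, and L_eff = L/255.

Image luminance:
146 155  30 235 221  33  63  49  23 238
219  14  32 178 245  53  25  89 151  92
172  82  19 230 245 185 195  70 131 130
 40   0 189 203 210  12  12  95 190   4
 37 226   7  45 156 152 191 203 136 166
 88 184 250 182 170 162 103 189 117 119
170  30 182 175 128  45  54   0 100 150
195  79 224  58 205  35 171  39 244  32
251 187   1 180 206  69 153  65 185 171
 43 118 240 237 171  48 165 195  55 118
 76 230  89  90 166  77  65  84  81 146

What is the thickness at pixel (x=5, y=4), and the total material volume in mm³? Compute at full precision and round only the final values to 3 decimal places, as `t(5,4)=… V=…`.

span = t_max - t_min = 4.59 - 0.97 = 3.620
L(5,4) = 152, L_eff = 152/255 = 0.596078
t(5,4) = 4.59 - 3.620·0.596078 = 2.432
Σt over all 11·10 pixels = 1309243/4250 ≈ 308.0571765
V = pitch²·Σt = 1.35²·1309243/4250 = 561.434

t(5,4)=2.432 V=561.434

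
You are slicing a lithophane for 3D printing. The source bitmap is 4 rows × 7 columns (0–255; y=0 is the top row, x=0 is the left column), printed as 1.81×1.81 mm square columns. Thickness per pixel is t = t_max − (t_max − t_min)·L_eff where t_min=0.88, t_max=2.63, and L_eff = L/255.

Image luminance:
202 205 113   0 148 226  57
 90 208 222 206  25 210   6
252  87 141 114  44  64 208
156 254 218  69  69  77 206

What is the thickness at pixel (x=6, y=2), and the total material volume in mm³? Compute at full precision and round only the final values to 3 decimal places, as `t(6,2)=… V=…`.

t(6,2)=1.203 V=154.085

span = t_max - t_min = 2.63 - 0.88 = 1.750
L(6,2) = 208, L_eff = 208/255 = 0.815686
t(6,2) = 2.63 - 1.750·0.815686 = 1.203
Σt over all 4·7 pixels = 239869/5100 ≈ 47.0331373
V = pitch²·Σt = 1.81²·239869/5100 = 154.085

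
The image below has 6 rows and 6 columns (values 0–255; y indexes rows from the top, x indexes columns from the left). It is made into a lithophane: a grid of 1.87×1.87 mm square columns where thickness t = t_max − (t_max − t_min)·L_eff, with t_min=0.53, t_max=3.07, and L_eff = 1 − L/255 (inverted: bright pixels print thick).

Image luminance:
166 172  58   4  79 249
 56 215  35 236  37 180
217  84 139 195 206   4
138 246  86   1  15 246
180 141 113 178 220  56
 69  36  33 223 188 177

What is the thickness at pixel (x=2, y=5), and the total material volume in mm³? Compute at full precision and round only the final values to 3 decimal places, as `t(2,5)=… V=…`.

span = t_max - t_min = 3.07 - 0.53 = 2.540
L(2,5) = 33, L_eff = 1 - 33/255 = 0.870588 (inverted)
t(2,5) = 3.07 - 2.540·0.870588 = 0.859
Σt over all 6·6 pixels = 418688/6375 ≈ 65.6765490
V = pitch²·Σt = 1.87²·418688/6375 = 229.664

t(2,5)=0.859 V=229.664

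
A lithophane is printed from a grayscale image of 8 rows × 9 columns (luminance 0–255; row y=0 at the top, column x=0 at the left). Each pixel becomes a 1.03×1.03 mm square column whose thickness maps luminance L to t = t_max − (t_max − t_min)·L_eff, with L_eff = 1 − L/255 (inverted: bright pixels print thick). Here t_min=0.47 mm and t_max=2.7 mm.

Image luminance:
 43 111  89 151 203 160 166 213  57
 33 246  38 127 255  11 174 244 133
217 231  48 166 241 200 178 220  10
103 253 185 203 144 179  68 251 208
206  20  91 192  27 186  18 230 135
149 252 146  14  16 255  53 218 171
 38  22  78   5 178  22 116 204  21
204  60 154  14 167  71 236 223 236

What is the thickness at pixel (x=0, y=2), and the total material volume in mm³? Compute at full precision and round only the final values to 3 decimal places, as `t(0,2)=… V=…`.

span = t_max - t_min = 2.7 - 0.47 = 2.230
L(0,2) = 217, L_eff = 1 - 217/255 = 0.149020 (inverted)
t(0,2) = 2.7 - 2.230·0.149020 = 2.368
Σt over all 8·9 pixels = 1030007/8500 ≈ 121.1772941
V = pitch²·Σt = 1.03²·1030007/8500 = 128.557

t(0,2)=2.368 V=128.557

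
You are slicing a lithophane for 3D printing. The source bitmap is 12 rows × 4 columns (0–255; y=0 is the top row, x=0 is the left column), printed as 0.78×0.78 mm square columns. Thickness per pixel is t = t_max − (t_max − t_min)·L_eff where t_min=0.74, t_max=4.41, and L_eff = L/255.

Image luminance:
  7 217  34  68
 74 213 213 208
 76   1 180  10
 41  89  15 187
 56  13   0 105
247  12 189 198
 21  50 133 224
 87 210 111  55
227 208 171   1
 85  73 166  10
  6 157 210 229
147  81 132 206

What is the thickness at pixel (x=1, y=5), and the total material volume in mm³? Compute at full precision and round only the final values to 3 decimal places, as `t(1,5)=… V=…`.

t(1,5)=4.237 V=81.039

span = t_max - t_min = 4.41 - 0.74 = 3.670
L(1,5) = 12, L_eff = 12/255 = 0.047059
t(1,5) = 4.41 - 3.670·0.047059 = 4.237
Σt over all 12·4 pixels = 3396589/25500 ≈ 133.1995686
V = pitch²·Σt = 0.78²·3396589/25500 = 81.039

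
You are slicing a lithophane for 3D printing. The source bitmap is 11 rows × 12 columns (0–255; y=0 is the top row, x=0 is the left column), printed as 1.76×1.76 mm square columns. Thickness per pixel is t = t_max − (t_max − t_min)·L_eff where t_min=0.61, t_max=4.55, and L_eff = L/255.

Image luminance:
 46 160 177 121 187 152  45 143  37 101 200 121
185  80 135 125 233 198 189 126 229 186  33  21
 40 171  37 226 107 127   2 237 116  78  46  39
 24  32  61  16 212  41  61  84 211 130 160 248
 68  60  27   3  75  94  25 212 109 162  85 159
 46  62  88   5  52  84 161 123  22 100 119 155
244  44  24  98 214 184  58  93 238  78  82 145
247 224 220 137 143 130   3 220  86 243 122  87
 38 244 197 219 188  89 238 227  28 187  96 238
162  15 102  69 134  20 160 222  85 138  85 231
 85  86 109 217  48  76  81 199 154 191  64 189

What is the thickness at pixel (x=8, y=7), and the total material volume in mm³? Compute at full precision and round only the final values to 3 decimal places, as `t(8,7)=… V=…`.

span = t_max - t_min = 4.55 - 0.61 = 3.940
L(8,7) = 86, L_eff = 86/255 = 0.337255
t(8,7) = 4.55 - 3.940·0.337255 = 3.221
Σt over all 11·12 pixels = 1494857/4250 ≈ 351.7310588
V = pitch²·Σt = 1.76²·1494857/4250 = 1089.522

t(8,7)=3.221 V=1089.522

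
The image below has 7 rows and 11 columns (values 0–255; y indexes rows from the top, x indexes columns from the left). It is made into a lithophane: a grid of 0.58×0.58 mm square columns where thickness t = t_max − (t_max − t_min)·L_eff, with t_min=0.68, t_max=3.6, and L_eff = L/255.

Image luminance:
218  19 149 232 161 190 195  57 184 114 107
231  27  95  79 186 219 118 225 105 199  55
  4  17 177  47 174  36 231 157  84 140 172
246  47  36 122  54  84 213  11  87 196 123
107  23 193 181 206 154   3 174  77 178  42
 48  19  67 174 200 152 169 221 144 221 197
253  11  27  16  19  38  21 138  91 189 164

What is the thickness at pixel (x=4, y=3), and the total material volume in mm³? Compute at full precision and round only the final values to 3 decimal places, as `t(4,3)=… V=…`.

t(4,3)=2.982 V=56.501

span = t_max - t_min = 3.6 - 0.68 = 2.920
L(4,3) = 54, L_eff = 54/255 = 0.211765
t(4,3) = 3.6 - 2.920·0.211765 = 2.982
Σt over all 7·11 pixels = 71382/425 ≈ 167.9576471
V = pitch²·Σt = 0.58²·71382/425 = 56.501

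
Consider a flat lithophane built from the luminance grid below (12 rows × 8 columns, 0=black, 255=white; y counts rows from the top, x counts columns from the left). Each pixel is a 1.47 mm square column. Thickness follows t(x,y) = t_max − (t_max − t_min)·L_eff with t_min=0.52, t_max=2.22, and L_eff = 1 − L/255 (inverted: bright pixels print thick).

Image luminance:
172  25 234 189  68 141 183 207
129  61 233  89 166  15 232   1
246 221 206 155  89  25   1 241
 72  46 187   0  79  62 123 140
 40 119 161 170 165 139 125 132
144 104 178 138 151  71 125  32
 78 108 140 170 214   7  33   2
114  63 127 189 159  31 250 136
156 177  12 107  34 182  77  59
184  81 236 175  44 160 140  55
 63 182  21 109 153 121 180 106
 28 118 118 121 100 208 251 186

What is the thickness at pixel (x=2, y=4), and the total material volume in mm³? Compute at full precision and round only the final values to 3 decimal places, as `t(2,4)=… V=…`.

span = t_max - t_min = 2.22 - 0.52 = 1.700
L(2,4) = 161, L_eff = 1 - 161/255 = 0.368627 (inverted)
t(2,4) = 2.22 - 1.700·0.368627 = 1.593
Σt over all 12·8 pixels = 3857/30 ≈ 128.5666667
V = pitch²·Σt = 1.47²·3857/30 = 277.820

t(2,4)=1.593 V=277.820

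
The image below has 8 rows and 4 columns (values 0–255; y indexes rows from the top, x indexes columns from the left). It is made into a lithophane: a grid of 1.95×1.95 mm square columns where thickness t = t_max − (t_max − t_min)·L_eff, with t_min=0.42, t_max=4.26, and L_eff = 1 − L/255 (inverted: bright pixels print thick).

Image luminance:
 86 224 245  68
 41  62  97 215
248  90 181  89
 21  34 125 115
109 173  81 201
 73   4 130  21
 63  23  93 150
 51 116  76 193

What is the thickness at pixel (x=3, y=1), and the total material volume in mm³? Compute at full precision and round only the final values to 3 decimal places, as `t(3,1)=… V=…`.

span = t_max - t_min = 4.26 - 0.42 = 3.840
L(3,1) = 215, L_eff = 1 - 215/255 = 0.156863 (inverted)
t(3,1) = 4.26 - 3.840·0.156863 = 3.658
Σt over all 8·4 pixels = 140496/2125 ≈ 66.1157647
V = pitch²·Σt = 1.95²·140496/2125 = 251.405

t(3,1)=3.658 V=251.405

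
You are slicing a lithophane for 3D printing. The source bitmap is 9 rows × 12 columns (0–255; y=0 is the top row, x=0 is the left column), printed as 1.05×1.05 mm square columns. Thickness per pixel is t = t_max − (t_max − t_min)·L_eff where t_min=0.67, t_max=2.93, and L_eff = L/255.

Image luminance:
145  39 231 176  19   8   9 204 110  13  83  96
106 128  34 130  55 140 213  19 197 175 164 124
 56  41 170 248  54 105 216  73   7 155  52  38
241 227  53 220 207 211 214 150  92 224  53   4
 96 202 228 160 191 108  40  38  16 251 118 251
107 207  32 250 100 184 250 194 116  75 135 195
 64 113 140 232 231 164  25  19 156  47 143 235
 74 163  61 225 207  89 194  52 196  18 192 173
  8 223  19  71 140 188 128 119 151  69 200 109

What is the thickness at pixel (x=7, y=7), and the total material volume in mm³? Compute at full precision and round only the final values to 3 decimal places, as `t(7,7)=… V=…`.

span = t_max - t_min = 2.93 - 0.67 = 2.260
L(7,7) = 52, L_eff = 52/255 = 0.203922
t(7,7) = 2.93 - 2.260·0.203922 = 2.469
Σt over all 9·12 pixels = 820889/4250 ≈ 193.1503529
V = pitch²·Σt = 1.05²·820889/4250 = 212.948

t(7,7)=2.469 V=212.948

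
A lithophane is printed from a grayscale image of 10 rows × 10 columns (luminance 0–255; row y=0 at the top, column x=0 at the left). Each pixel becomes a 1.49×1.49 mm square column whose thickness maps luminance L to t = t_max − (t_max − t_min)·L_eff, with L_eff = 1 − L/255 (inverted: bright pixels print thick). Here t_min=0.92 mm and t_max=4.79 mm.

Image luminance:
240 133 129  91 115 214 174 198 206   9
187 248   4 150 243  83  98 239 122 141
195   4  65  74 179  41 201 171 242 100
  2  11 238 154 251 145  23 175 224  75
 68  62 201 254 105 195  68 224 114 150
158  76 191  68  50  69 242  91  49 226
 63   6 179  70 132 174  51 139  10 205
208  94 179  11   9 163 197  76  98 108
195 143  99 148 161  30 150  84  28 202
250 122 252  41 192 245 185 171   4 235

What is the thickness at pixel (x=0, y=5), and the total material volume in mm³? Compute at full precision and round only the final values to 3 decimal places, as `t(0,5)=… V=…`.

span = t_max - t_min = 4.79 - 0.92 = 3.870
L(0,5) = 158, L_eff = 1 - 158/255 = 0.380392 (inverted)
t(0,5) = 4.79 - 3.870·0.380392 = 3.318
Σt over all 10·10 pixels = 626489/2125 ≈ 294.8183529
V = pitch²·Σt = 1.49²·626489/2125 = 654.526

t(0,5)=3.318 V=654.526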